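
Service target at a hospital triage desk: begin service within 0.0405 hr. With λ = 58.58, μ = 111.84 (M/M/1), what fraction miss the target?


ρ = 58.58/111.84 = 0.5238
P(Wq > t) = ρ·e^{−(μ−λ)t} = 0.5238·e^{−2.1570}
= 0.5238·0.115668 = 0.060585

Final: 0.060585


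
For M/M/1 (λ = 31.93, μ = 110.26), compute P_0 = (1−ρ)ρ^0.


ρ = 31.93/110.26 = 0.2896
P_n = (1−ρ)·ρ^n = (1 − 0.2896)·0.2896^0 = 0.7104·1.000000 = 0.710412

Final: 0.710412


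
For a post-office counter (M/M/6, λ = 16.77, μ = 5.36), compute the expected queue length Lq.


a = λ/μ = 3.1287; ρ = a/6 = 0.5215
P₀ = 0.042843
Lq = P₀·a^c·ρ / (c!·(1−ρ)²) = 0.042843·938.01468·0.5215/(720·0.22901)
= 0.12709

Final: 0.12709


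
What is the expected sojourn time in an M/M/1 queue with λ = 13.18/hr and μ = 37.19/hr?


W = 1/(μ−λ) = 1/(37.19 − 13.18) = 1/24.01 = 0.04165 hr

Final: 0.04165 hr


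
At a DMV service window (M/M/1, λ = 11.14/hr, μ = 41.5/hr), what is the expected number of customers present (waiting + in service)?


ρ = λ/μ = 11.14/41.5 = 0.2684
L = ρ/(1−ρ) = 0.2684/(1 − 0.2684) = 0.2684/0.7316 = 0.3669

Final: 0.3669


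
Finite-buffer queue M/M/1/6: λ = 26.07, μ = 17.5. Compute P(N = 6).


ρ = λ/μ = 26.07/17.5 = 1.4897
P_K = (1−ρ)ρ^K/(1−ρ^(K+1)) = (-0.4897·10.929943)/(1 − 16.282492)
= -5.352549/-15.282492 = 0.350241

Final: 0.350241


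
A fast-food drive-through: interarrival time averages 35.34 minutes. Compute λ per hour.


λ = 1/(interarrival time) in consistent units.
1 hour = 60 min, so λ = 60/35.34 = 1.6978 per hour

Final: 1.6978 /hr


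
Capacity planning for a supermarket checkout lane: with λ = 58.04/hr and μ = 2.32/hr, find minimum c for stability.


Stability requires cμ > λ ⇔ c > λ/μ.
λ/μ = 58.04/2.32 = 25.0172
Minimum integer c = ⌊25.0172⌋ + 1 = 26
Check: 26·2.32 = 60.32 > 58.04, while 25·2.32 = 58.00 ≤ 58.04

Final: 26 servers


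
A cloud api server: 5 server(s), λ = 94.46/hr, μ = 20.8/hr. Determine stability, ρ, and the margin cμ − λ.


Total capacity cμ = 5·20.8 = 104.00/hr
ρ = λ/(cμ) = 94.46/104.00 = 0.9083
Stable ⇔ ρ < 1: YES
Spare capacity = cμ − λ = 104.00 − 94.46 = 9.54/hr

Final: ρ = 0.9083; stable; margin = 9.54/hr


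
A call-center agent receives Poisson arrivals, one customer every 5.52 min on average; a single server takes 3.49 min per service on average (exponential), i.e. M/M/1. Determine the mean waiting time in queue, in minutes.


λ = 60/5.52 = 10.8696 /hr
μ = 60/3.49 = 17.1920 /hr
ρ = λ/μ = 10.8696/17.1920 = 0.6322
Wq = ρ/(μ−λ) = 0.6322/(17.1920−10.8696) = 0.10000 hr
In minutes: 0.10000·60 = 6.000 min

Final: 6.000 min


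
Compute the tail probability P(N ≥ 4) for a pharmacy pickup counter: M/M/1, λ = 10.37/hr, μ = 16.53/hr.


ρ = 10.37/16.53 = 0.6273
P(N ≥ n) = ρ^n = 0.6273^4 = 0.154890

Final: 0.154890


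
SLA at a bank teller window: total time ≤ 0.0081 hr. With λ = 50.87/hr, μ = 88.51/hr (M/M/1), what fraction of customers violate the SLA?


W ~ Exponential(μ−λ) for M/M/1.
μ − λ = 88.51 − 50.87 = 37.6400
P(W > t) = e^{−(μ−λ)t} = e^{−0.3049} = 0.737209

Final: 0.737209


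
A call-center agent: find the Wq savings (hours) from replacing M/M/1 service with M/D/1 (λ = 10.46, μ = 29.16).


ρ = 10.46/29.16 = 0.3587
Wq(M/M/1) = ρ/(μ−λ) = 0.3587/18.70 = 0.01918 hr
Wq(M/D/1) = ρ/(2(μ−λ)) = 0.009591 hr
Savings = 0.01918 − 0.009591 = 0.009591 hr

Final: 0.009591 hr


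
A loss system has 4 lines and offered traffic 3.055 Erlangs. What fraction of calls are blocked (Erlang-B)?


B(c,a) = (a^c/c!) / Σ_{k=0}^{c} a^k/k!
a^4/4! = 3.629390
Σ terms (k=0..4): 1.00000 + 3.05500 + 4.66651 + 4.75207 + 3.62939 = 17.102968
B = 3.629390/17.102968 = 0.212208

Final: 0.212208


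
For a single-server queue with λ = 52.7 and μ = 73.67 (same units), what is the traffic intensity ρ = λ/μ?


ρ = λ/μ = 52.7/73.67 = 0.7154

Final: 0.7154


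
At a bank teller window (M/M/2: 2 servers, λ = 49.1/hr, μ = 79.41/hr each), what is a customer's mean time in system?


a = 0.6183; ρ = 0.3092; P₀ = 0.527703
Lq = P₀·a^c·ρ/(c!(1−ρ)²) = 0.06534
Wq = Lq/λ = 0.06534/49.1 = 0.001331 hr
W = Wq + 1/μ = 0.001331 + 0.01259 = 0.01392 hr

Final: 0.01392 hr


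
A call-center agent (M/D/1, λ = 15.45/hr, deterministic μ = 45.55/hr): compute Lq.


ρ = 15.45/45.55 = 0.3392
M/D/1: Lq = ρ²/(2(1−ρ)) = 0.1150/(2·0.6608) = 0.08705

Final: 0.08705


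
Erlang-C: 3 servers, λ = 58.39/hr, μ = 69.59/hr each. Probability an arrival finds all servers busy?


a = λ/μ = 0.8391; ρ = a/3 = 0.2797
P₀ = 0.429600 (from M/M/c formula)
C(c,a) = [a^c/(c!(1−ρ))]·P₀ = [0.59071/(6·0.7203)]·0.429600
= 0.13668·0.429600 = 0.058717

Final: 0.058717


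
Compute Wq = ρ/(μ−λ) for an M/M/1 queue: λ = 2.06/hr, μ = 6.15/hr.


ρ = 2.06/6.15 = 0.3350
Wq = ρ/(μ−λ) = 0.3350/(6.15 − 2.06) = 0.3350/4.09 = 0.08190 hr

Final: 0.08190 hr


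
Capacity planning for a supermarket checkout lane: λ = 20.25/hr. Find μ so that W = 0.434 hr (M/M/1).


W = 1/(μ−λ) ⇒ μ − λ = 1/W = 1/0.434 = 2.3041
μ = λ + 1/W = 20.25 + 2.3041 = 22.5541 per hr

Final: 22.5541 /hr


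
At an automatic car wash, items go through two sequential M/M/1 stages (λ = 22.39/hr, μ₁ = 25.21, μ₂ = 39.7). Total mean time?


Each node sees arrival rate λ = 22.39/hr (tandem ⇒ throughput preserved).
W₁ = 1/(μ₁−λ) = 1/(25.21−22.39) = 0.35461 hr
W₂ = 1/(μ₂−λ) = 1/(39.7−22.39) = 0.05777 hr
W_total = W₁ + W₂ = 0.35461 + 0.05777 = 0.41238 hr

Final: 0.41238 hr


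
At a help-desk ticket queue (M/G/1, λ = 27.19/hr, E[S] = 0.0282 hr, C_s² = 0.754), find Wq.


ρ = λ·E[S] = 27.19·0.0282 = 0.7668
E[S²] = E[S]²(1+C_s²) = 0.0282²·(1+0.754) = 0.001395
Wq = λ·E[S²]/(2(1−ρ)) = 27.19·0.001395/(2·0.2332) = 0.08130 hr

Final: 0.08130 hr


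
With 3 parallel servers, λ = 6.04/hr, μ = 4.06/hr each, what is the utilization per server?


ρ = λ/(cμ) = 6.04/(3·4.06) = 6.04/12.18 = 0.4959

Final: 0.4959


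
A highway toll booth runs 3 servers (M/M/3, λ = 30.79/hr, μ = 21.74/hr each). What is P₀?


a = λ/μ = 30.79/21.74 = 1.4163; ρ = a/c = 0.4721
Σ_{k=0}^{2} a^k/k! (terms k=0..2) = 1.00000 + 1.41628 + 1.00293 = 3.41921
Tail: a^3/(3!(1−ρ)) = 2.84086/(6·0.5279) = 0.89690
P₀ = 1/(3.41921 + 0.89690) = 1/4.31611 = 0.231690

Final: 0.231690


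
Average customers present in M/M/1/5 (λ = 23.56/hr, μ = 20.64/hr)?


ρ = 23.56/20.64 = 1.1415
L = ρ[1 − (K+1)ρ^K + Kρ^(K+1)] / [(1−ρ)(1−ρ^(K+1))]
Numerator: 1.1415·(1 − 6·1.937885 + 5·2.212043) = 0.494150
Denominator: (-0.1415)·(-1.212043) = 0.171471
L = 0.494150/0.171471 = 2.8818

Final: 2.8818


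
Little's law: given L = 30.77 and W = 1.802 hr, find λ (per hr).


λ = L/W = 30.77/1.802 = 17.0755 /hr

Final: 17.0755 /hr


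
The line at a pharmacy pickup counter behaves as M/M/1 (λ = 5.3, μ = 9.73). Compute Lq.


ρ = 5.3/9.73 = 0.5447
Lq = ρ²/(1−ρ) = 0.2967/0.4553 = 0.6517

Final: 0.6517


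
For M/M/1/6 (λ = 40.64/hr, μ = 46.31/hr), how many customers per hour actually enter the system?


ρ = 0.8776; P_K = (1−ρ)ρ^6/(1−ρ^7) = 0.093331
λ_eff = λ(1 − P_K) = 40.64·(1 − 0.093331) = 40.64·0.906669 = 36.8470 /hr

Final: 36.8470 /hr


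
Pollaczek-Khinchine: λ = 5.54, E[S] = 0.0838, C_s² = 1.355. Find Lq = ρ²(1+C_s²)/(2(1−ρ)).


ρ = λ·E[S] = 5.54·0.0838 = 0.4643
Lq = ρ²(1+C_s²)/(2(1−ρ)) = 0.2155·(1+1.355)/(2·0.5357)
= 0.2155·2.3550/1.0715 = 0.47370

Final: 0.47370


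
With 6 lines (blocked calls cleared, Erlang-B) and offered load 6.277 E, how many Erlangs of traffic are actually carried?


B(6,6.277) = 0.284088 (Erlang-B)
Carried load = a(1 − B) = 6.277·(1 − 0.284088) = 6.277·0.715912 = 4.4938 E

Final: 4.4938 Erlangs


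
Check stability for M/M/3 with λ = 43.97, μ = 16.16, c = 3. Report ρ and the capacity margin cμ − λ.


Total capacity cμ = 3·16.16 = 48.48/hr
ρ = λ/(cμ) = 43.97/48.48 = 0.9070
Stable ⇔ ρ < 1: YES
Spare capacity = cμ − λ = 48.48 − 43.97 = 4.51/hr

Final: ρ = 0.9070; stable; margin = 4.51/hr


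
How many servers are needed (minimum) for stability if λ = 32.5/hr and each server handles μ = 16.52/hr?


Stability requires cμ > λ ⇔ c > λ/μ.
λ/μ = 32.5/16.52 = 1.9673
Minimum integer c = ⌊1.9673⌋ + 1 = 2
Check: 2·16.52 = 33.04 > 32.5, while 1·16.52 = 16.52 ≤ 32.5

Final: 2 servers


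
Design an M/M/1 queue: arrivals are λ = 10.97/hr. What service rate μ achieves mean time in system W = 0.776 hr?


W = 1/(μ−λ) ⇒ μ − λ = 1/W = 1/0.776 = 1.2887
μ = λ + 1/W = 10.97 + 1.2887 = 12.2587 per hr

Final: 12.2587 /hr


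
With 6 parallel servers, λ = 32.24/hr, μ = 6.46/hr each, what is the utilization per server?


ρ = λ/(cμ) = 32.24/(6·6.46) = 32.24/38.76 = 0.8318

Final: 0.8318


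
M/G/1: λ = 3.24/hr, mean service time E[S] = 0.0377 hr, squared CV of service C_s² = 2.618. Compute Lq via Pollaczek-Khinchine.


ρ = λ·E[S] = 3.24·0.0377 = 0.1221
Lq = ρ²(1+C_s²)/(2(1−ρ)) = 0.01492·(1+2.618)/(2·0.8779)
= 0.01492·3.6180/1.7557 = 0.03075

Final: 0.03075


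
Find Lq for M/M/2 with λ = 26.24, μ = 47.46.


a = λ/μ = 0.5529; ρ = a/2 = 0.2764
P₀ = 0.566854
Lq = P₀·a^c·ρ / (c!·(1−ρ)²) = 0.566854·0.30568·0.2764/(2·0.52353)
= 0.04575

Final: 0.04575


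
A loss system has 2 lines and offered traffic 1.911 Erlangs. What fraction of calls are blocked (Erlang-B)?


B(c,a) = (a^c/c!) / Σ_{k=0}^{c} a^k/k!
a^2/2! = 1.825961
Σ terms (k=0..2): 1.00000 + 1.91100 + 1.82596 = 4.736961
B = 1.825961/4.736961 = 0.385471

Final: 0.385471


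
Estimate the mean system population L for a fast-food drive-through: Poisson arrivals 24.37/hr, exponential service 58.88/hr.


ρ = λ/μ = 24.37/58.88 = 0.4139
L = ρ/(1−ρ) = 0.4139/(1 − 0.4139) = 0.4139/0.5861 = 0.7062

Final: 0.7062


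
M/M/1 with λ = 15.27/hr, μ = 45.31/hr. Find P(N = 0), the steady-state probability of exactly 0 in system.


ρ = 15.27/45.31 = 0.3370
P_n = (1−ρ)·ρ^n = (1 − 0.3370)·0.3370^0 = 0.6630·1.000000 = 0.662988

Final: 0.662988


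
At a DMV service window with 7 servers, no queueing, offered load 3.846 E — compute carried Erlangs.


B(7,3.846) = 0.055105 (Erlang-B)
Carried load = a(1 − B) = 3.846·(1 − 0.055105) = 3.846·0.944895 = 3.6341 E

Final: 3.6341 Erlangs


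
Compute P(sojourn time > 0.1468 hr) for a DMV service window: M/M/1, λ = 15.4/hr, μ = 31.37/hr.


W ~ Exponential(μ−λ) for M/M/1.
μ − λ = 31.37 − 15.4 = 15.9700
P(W > t) = e^{−(μ−λ)t} = e^{−2.3444} = 0.095905

Final: 0.095905


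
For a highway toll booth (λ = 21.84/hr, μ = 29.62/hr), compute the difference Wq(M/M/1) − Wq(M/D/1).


ρ = 21.84/29.62 = 0.7373
Wq(M/M/1) = ρ/(μ−λ) = 0.7373/7.78 = 0.09477 hr
Wq(M/D/1) = ρ/(2(μ−λ)) = 0.04739 hr
Savings = 0.09477 − 0.04739 = 0.04739 hr

Final: 0.04739 hr


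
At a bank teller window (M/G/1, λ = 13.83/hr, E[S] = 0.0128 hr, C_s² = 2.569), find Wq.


ρ = λ·E[S] = 13.83·0.0128 = 0.1770
E[S²] = E[S]²(1+C_s²) = 0.0128²·(1+2.569) = 0.0005847
Wq = λ·E[S²]/(2(1−ρ)) = 13.83·0.0005847/(2·0.8230) = 0.004913 hr

Final: 0.004913 hr


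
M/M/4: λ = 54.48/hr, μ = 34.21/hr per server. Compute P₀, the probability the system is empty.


a = λ/μ = 54.48/34.21 = 1.5925; ρ = a/c = 0.3981
Σ_{k=0}^{3} a^k/k! (terms k=0..3) = 1.00000 + 1.59252 + 1.26805 + 0.67313 = 4.53370
Tail: a^4/(4!(1−ρ)) = 6.43185/(24·0.6019) = 0.44527
P₀ = 1/(4.53370 + 0.44527) = 1/4.97897 = 0.200845

Final: 0.200845


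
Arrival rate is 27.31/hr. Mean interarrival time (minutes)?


Mean interarrival time = 1/λ = 1/27.31 hour = 0.03662 hour
In minutes: 0.03662 × 60 = 2.1970 min

Final: 2.1970 min


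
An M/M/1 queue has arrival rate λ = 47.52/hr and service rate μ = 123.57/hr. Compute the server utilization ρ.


ρ = λ/μ = 47.52/123.57 = 0.3846

Final: 0.3846


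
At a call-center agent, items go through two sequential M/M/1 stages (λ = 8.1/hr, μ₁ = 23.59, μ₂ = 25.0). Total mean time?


Each node sees arrival rate λ = 8.1/hr (tandem ⇒ throughput preserved).
W₁ = 1/(μ₁−λ) = 1/(23.59−8.1) = 0.06456 hr
W₂ = 1/(μ₂−λ) = 1/(25.0−8.1) = 0.05917 hr
W_total = W₁ + W₂ = 0.06456 + 0.05917 = 0.12373 hr

Final: 0.12373 hr


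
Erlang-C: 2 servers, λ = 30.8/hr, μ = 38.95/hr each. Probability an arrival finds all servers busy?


a = λ/μ = 0.7908; ρ = a/2 = 0.3954
P₀ = 0.433303 (from M/M/c formula)
C(c,a) = [a^c/(c!(1−ρ))]·P₀ = [0.62530/(2·0.6046)]·0.433303
= 0.51710·0.433303 = 0.224060

Final: 0.224060


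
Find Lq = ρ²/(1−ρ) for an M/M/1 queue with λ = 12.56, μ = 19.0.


ρ = 12.56/19.0 = 0.6611
Lq = ρ²/(1−ρ) = 0.4370/0.3389 = 1.2893

Final: 1.2893


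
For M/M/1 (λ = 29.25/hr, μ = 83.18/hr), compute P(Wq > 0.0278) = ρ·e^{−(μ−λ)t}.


ρ = 29.25/83.18 = 0.3516
P(Wq > t) = ρ·e^{−(μ−λ)t} = 0.3516·e^{−1.4993}
= 0.3516·0.223297 = 0.078522

Final: 0.078522


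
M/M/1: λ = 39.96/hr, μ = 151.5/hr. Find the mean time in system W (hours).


W = 1/(μ−λ) = 1/(151.5 − 39.96) = 1/111.54 = 0.008965 hr

Final: 0.008965 hr


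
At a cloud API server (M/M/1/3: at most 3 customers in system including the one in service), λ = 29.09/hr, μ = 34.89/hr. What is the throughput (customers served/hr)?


ρ = 0.8338; P_K = (1−ρ)ρ^3/(1−ρ^4) = 0.186455
λ_eff = λ(1 − P_K) = 29.09·(1 − 0.186455) = 29.09·0.813545 = 23.6660 /hr

Final: 23.6660 /hr


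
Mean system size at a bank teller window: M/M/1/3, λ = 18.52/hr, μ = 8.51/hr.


ρ = 18.52/8.51 = 2.1763
L = ρ[1 − (K+1)ρ^K + Kρ^(K+1)] / [(1−ρ)(1−ρ^(K+1))]
Numerator: 2.1763·(1 − 4·10.307047 + 3·22.430848) = 58.899159
Denominator: (-1.1763)·(-21.430848) = 25.208318
L = 58.899159/25.208318 = 2.3365

Final: 2.3365


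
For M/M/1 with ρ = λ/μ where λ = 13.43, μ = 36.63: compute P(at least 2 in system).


ρ = 13.43/36.63 = 0.3666
P(N ≥ n) = ρ^n = 0.3666^2 = 0.134424

Final: 0.134424


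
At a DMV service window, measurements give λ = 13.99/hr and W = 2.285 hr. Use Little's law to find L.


L = λW = 13.99·2.285 = 31.9672

Final: 31.9672


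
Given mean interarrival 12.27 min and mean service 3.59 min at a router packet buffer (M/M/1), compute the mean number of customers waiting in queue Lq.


λ = 60/12.27 = 4.8900 /hr
μ = 60/3.59 = 16.7131 /hr
ρ = λ/μ = 4.8900/16.7131 = 0.2926
Lq = ρ²/(1−ρ) = 0.08561/0.7074 = 0.1210

Final: 0.1210


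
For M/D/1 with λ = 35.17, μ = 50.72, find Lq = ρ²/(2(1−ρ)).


ρ = 35.17/50.72 = 0.6934
M/D/1: Lq = ρ²/(2(1−ρ)) = 0.4808/(2·0.3066) = 0.78416

Final: 0.78416


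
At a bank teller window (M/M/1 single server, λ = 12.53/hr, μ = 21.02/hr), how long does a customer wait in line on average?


ρ = 12.53/21.02 = 0.5961
Wq = ρ/(μ−λ) = 0.5961/(21.02 − 12.53) = 0.5961/8.49 = 0.07021 hr

Final: 0.07021 hr


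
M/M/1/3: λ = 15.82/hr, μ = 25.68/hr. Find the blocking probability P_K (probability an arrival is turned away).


ρ = λ/μ = 15.82/25.68 = 0.6160
P_K = (1−ρ)ρ^K/(1−ρ^(K+1)) = (0.3840·0.233795)/(1 − 0.144028)
= 0.089767/0.855972 = 0.104871

Final: 0.104871


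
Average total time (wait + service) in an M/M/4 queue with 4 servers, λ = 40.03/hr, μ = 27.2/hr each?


a = 1.4717; ρ = 0.3679; P₀ = 0.227526
Lq = P₀·a^c·ρ/(c!(1−ρ)²) = 0.04095
Wq = Lq/λ = 0.04095/40.03 = 0.001023 hr
W = Wq + 1/μ = 0.001023 + 0.03676 = 0.03779 hr

Final: 0.03779 hr


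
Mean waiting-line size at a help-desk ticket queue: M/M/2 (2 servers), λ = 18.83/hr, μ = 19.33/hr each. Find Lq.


a = λ/μ = 0.9741; ρ = a/2 = 0.4871
P₀ = 0.344930
Lq = P₀·a^c·ρ / (c!·(1−ρ)²) = 0.344930·0.94894·0.4871/(2·0.26310)
= 0.30297

Final: 0.30297


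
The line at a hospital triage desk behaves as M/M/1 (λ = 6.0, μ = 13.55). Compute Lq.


ρ = 6.0/13.55 = 0.4428
Lq = ρ²/(1−ρ) = 0.1961/0.5572 = 0.3519

Final: 0.3519


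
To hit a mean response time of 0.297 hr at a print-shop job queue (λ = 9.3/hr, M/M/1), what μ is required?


W = 1/(μ−λ) ⇒ μ − λ = 1/W = 1/0.297 = 3.3670
μ = λ + 1/W = 9.3 + 3.3670 = 12.6670 per hr

Final: 12.6670 /hr


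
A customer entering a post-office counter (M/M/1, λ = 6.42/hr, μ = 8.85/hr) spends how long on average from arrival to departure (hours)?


W = 1/(μ−λ) = 1/(8.85 − 6.42) = 1/2.43 = 0.4115 hr

Final: 0.4115 hr


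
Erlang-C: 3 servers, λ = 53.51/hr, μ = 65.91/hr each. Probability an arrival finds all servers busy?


a = λ/μ = 0.8119; ρ = a/3 = 0.2706
P₀ = 0.441754 (from M/M/c formula)
C(c,a) = [a^c/(c!(1−ρ))]·P₀ = [0.53512/(6·0.7294)]·0.441754
= 0.12228·0.441754 = 0.054017

Final: 0.054017


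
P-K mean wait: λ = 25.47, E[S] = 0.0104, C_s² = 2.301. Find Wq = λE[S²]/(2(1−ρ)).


ρ = λ·E[S] = 25.47·0.0104 = 0.2649
E[S²] = E[S]²(1+C_s²) = 0.0104²·(1+2.301) = 0.0003570
Wq = λ·E[S²]/(2(1−ρ)) = 25.47·0.0003570/(2·0.7351) = 0.006185 hr

Final: 0.006185 hr


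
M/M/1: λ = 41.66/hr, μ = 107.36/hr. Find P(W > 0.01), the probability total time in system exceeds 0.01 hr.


W ~ Exponential(μ−λ) for M/M/1.
μ − λ = 107.36 − 41.66 = 65.7000
P(W > t) = e^{−(μ−λ)t} = e^{−0.6570} = 0.518404

Final: 0.518404


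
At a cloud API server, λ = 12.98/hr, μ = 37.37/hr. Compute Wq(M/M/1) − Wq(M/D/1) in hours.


ρ = 12.98/37.37 = 0.3473
Wq(M/M/1) = ρ/(μ−λ) = 0.3473/24.39 = 0.01424 hr
Wq(M/D/1) = ρ/(2(μ−λ)) = 0.007120 hr
Savings = 0.01424 − 0.007120 = 0.007120 hr

Final: 0.007120 hr


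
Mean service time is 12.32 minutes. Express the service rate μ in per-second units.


μ = 1/(service time) in consistent units.
1 second = 0.0166667 min, so μ = 0.0166667/12.32 = 0.001353 per second

Final: 0.001353 /sec


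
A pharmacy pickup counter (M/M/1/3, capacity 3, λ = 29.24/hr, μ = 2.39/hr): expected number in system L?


ρ = 29.24/2.39 = 12.2343
L = ρ[1 − (K+1)ρ^K + Kρ^(K+1)] / [(1−ρ)(1−ρ^(K+1))]
Numerator: 12.2343·(1 − 4·1831.211057 + 3·22403.603059) = 732675.671584
Denominator: (-11.2343)·(-22402.603059) = 251677.779135
L = 732675.671584/251677.779135 = 2.9112

Final: 2.9112


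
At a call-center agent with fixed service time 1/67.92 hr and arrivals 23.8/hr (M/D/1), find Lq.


ρ = 23.8/67.92 = 0.3504
M/D/1: Lq = ρ²/(2(1−ρ)) = 0.1228/(2·0.6496) = 0.09451

Final: 0.09451


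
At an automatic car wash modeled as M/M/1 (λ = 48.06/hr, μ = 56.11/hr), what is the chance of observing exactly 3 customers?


ρ = 48.06/56.11 = 0.8565
P_n = (1−ρ)·ρ^n = (1 − 0.8565)·0.8565^3 = 0.1435·0.628392 = 0.090154

Final: 0.090154


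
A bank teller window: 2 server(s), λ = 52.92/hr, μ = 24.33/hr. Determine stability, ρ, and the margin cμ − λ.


Total capacity cμ = 2·24.33 = 48.66/hr
ρ = λ/(cμ) = 52.92/48.66 = 1.0875
Stable ⇔ ρ < 1: NO
Spare capacity = cμ − λ = 48.66 − 52.92 = -4.26/hr

Final: ρ = 1.0875; unstable; margin = -4.26/hr


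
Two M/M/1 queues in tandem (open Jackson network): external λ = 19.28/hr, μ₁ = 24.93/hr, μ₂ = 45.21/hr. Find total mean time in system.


Each node sees arrival rate λ = 19.28/hr (tandem ⇒ throughput preserved).
W₁ = 1/(μ₁−λ) = 1/(24.93−19.28) = 0.17699 hr
W₂ = 1/(μ₂−λ) = 1/(45.21−19.28) = 0.03857 hr
W_total = W₁ + W₂ = 0.17699 + 0.03857 = 0.21556 hr

Final: 0.21556 hr


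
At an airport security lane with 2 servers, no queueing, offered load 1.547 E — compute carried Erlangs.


B(2,1.547) = 0.319640 (Erlang-B)
Carried load = a(1 − B) = 1.547·(1 − 0.319640) = 1.547·0.680360 = 1.0525 E

Final: 1.0525 Erlangs


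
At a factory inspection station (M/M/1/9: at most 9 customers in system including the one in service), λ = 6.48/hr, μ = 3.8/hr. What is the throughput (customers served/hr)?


ρ = 1.7053; P_K = (1−ρ)ρ^9/(1−ρ^10) = 0.415579
λ_eff = λ(1 − P_K) = 6.48·(1 − 0.415579) = 6.48·0.584421 = 3.7870 /hr

Final: 3.7870 /hr


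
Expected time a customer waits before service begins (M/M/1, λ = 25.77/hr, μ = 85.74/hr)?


ρ = 25.77/85.74 = 0.3006
Wq = ρ/(μ−λ) = 0.3006/(85.74 − 25.77) = 0.3006/59.97 = 0.005012 hr

Final: 0.005012 hr


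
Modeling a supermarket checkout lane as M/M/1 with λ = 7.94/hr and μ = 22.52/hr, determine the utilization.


ρ = λ/μ = 7.94/22.52 = 0.3526

Final: 0.3526


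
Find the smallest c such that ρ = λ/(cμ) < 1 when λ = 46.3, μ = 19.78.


Stability requires cμ > λ ⇔ c > λ/μ.
λ/μ = 46.3/19.78 = 2.3407
Minimum integer c = ⌊2.3407⌋ + 1 = 3
Check: 3·19.78 = 59.34 > 46.3, while 2·19.78 = 39.56 ≤ 46.3

Final: 3 servers


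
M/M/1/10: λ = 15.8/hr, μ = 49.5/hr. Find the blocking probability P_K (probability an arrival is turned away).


ρ = λ/μ = 15.8/49.5 = 0.3192
P_K = (1−ρ)ρ^K/(1−ρ^(K+1)) = (0.6808·0.00001098)/(1 − 0.000003504)
= 0.000007474/0.999996 = 0.000007474

Final: 0.000007474


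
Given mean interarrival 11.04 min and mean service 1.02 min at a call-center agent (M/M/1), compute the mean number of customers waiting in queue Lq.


λ = 60/11.04 = 5.4348 /hr
μ = 60/1.02 = 58.8235 /hr
ρ = λ/μ = 5.4348/58.8235 = 0.09239
Lq = ρ²/(1−ρ) = 0.008536/0.9076 = 0.009405

Final: 0.009405


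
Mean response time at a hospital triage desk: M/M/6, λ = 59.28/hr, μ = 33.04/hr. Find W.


a = 1.7942; ρ = 0.2990; P₀ = 0.166136
Lq = P₀·a^c·ρ/(c!(1−ρ)²) = 0.004684
Wq = Lq/λ = 0.004684/59.28 = 0.00007902 hr
W = Wq + 1/μ = 0.00007902 + 0.03027 = 0.03035 hr

Final: 0.03035 hr


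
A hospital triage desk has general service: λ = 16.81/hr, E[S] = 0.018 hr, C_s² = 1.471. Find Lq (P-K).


ρ = λ·E[S] = 16.81·0.018 = 0.3026
Lq = ρ²(1+C_s²)/(2(1−ρ)) = 0.09155·(1+1.471)/(2·0.6974)
= 0.09155·2.4710/1.3948 = 0.16219

Final: 0.16219


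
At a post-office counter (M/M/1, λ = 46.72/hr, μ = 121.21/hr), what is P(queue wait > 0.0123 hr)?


ρ = 46.72/121.21 = 0.3854
P(Wq > t) = ρ·e^{−(μ−λ)t} = 0.3854·e^{−0.9162}
= 0.3854·0.400025 = 0.154189

Final: 0.154189


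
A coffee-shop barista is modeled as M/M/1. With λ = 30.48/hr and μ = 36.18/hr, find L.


ρ = λ/μ = 30.48/36.18 = 0.8425
L = ρ/(1−ρ) = 0.8425/(1 − 0.8425) = 0.8425/0.1575 = 5.3474

Final: 5.3474


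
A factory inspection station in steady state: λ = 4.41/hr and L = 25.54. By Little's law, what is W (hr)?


W = L/λ = 25.54/4.41 = 5.7914 hr

Final: 5.7914 hr


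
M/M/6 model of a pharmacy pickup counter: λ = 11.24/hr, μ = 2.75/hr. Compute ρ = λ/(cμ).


ρ = λ/(cμ) = 11.24/(6·2.75) = 11.24/16.50 = 0.6812

Final: 0.6812


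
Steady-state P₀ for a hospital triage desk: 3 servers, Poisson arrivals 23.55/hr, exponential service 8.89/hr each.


a = λ/μ = 23.55/8.89 = 2.6490; ρ = a/c = 0.8830
Σ_{k=0}^{2} a^k/k! (terms k=0..2) = 1.00000 + 2.64904 + 3.50872 = 7.15776
Tail: a^3/(3!(1−ρ)) = 18.58949/(6·0.1170) = 26.48406
P₀ = 1/(7.15776 + 26.48406) = 1/33.64182 = 0.029725

Final: 0.029725


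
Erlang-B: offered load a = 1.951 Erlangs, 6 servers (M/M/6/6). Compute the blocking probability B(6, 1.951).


B(c,a) = (a^c/c!) / Σ_{k=0}^{c} a^k/k!
a^6/6! = 0.076597
Σ terms (k=0..6): 1.00000 + 1.95100 + 1.90320 + 1.23771 + 0.60370 + 0.23556 + 0.07660 = 7.007769
B = 0.076597/7.007769 = 0.010930

Final: 0.010930


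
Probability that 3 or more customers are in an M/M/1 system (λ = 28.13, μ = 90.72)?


ρ = 28.13/90.72 = 0.3101
P(N ≥ n) = ρ^n = 0.3101^3 = 0.029813

Final: 0.029813


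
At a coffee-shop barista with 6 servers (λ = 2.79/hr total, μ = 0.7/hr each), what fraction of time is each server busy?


ρ = λ/(cμ) = 2.79/(6·0.7) = 2.79/4.20 = 0.6643

Final: 0.6643


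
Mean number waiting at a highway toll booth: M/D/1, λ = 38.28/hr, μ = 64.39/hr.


ρ = 38.28/64.39 = 0.5945
M/D/1: Lq = ρ²/(2(1−ρ)) = 0.3534/(2·0.4055) = 0.43580

Final: 0.43580


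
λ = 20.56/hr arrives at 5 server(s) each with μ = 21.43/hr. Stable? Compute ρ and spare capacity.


Total capacity cμ = 5·21.43 = 107.15/hr
ρ = λ/(cμ) = 20.56/107.15 = 0.1919
Stable ⇔ ρ < 1: YES
Spare capacity = cμ − λ = 107.15 − 20.56 = 86.59/hr

Final: ρ = 0.1919; stable; margin = 86.59/hr


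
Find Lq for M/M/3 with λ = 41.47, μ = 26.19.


a = λ/μ = 1.5834; ρ = a/3 = 0.5278
P₀ = 0.190900
Lq = P₀·a^c·ρ / (c!·(1−ρ)²) = 0.190900·3.97005·0.5278/(6·0.22296)
= 0.29902

Final: 0.29902


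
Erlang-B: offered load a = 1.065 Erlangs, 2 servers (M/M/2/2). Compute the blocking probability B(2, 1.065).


B(c,a) = (a^c/c!) / Σ_{k=0}^{c} a^k/k!
a^2/2! = 0.567112
Σ terms (k=0..2): 1.00000 + 1.06500 + 0.56711 = 2.632112
B = 0.567112/2.632112 = 0.215459

Final: 0.215459


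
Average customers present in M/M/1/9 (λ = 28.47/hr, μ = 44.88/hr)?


ρ = 28.47/44.88 = 0.6344
L = ρ[1 − (K+1)ρ^K + Kρ^(K+1)] / [(1−ρ)(1−ρ^(K+1))]
Numerator: 0.6344·(1 − 10·0.016635 + 9·0.010552) = 0.589081
Denominator: (0.3656)·(0.989448) = 0.361783
L = 0.589081/0.361783 = 1.6283

Final: 1.6283


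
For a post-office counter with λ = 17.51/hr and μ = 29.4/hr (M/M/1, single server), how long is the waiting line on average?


ρ = 17.51/29.4 = 0.5956
Lq = ρ²/(1−ρ) = 0.3547/0.4044 = 0.8771

Final: 0.8771


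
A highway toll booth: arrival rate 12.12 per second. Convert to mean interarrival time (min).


Mean interarrival time = 1/λ = 1/12.12 second = 0.08251 second
In minutes: 0.08251 × 0.0166667 = 0.001375 min

Final: 0.001375 min


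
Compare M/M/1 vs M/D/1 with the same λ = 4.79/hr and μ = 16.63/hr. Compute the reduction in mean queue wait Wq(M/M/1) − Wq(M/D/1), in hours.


ρ = 4.79/16.63 = 0.2880
Wq(M/M/1) = ρ/(μ−λ) = 0.2880/11.84 = 0.02433 hr
Wq(M/D/1) = ρ/(2(μ−λ)) = 0.01216 hr
Savings = 0.02433 − 0.01216 = 0.01216 hr

Final: 0.01216 hr


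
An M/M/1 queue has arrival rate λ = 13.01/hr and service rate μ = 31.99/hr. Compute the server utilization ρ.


ρ = λ/μ = 13.01/31.99 = 0.4067

Final: 0.4067


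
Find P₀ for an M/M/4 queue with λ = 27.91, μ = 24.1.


a = λ/μ = 27.91/24.1 = 1.1581; ρ = a/c = 0.2895
Σ_{k=0}^{3} a^k/k! (terms k=0..3) = 1.00000 + 1.15809 + 0.67059 + 0.25887 = 3.08755
Tail: a^4/(4!(1−ρ)) = 1.79875/(24·0.7105) = 0.10549
P₀ = 1/(3.08755 + 0.10549) = 1/3.19304 = 0.313182

Final: 0.313182


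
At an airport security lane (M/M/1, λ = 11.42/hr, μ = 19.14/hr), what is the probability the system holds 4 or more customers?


ρ = 11.42/19.14 = 0.5967
P(N ≥ n) = ρ^n = 0.5967^4 = 0.126735

Final: 0.126735


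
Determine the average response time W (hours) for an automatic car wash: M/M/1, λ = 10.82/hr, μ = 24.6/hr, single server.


W = 1/(μ−λ) = 1/(24.6 − 10.82) = 1/13.78 = 0.07257 hr

Final: 0.07257 hr


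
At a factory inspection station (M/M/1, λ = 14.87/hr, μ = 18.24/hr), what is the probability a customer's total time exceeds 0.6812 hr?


W ~ Exponential(μ−λ) for M/M/1.
μ − λ = 18.24 − 14.87 = 3.3700
P(W > t) = e^{−(μ−λ)t} = e^{−2.2956} = 0.100697

Final: 0.100697


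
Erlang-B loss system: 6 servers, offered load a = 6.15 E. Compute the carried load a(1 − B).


B(6,6.15) = 0.275370 (Erlang-B)
Carried load = a(1 − B) = 6.15·(1 − 0.275370) = 6.15·0.724630 = 4.4565 E

Final: 4.4565 Erlangs


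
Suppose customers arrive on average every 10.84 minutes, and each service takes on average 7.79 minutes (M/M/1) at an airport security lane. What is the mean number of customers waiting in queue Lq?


λ = 60/10.84 = 5.5351 /hr
μ = 60/7.79 = 7.7022 /hr
ρ = λ/μ = 5.5351/7.7022 = 0.7186
Lq = ρ²/(1−ρ) = 0.5164/0.2814 = 1.8355

Final: 1.8355


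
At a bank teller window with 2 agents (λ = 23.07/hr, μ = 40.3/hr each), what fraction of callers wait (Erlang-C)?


a = λ/μ = 0.5725; ρ = a/2 = 0.2862
P₀ = 0.554934 (from M/M/c formula)
C(c,a) = [a^c/(c!(1−ρ))]·P₀ = [0.32771/(2·0.7138)]·0.554934
= 0.22956·0.554934 = 0.127391

Final: 0.127391


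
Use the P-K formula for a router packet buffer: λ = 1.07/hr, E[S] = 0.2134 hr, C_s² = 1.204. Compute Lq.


ρ = λ·E[S] = 1.07·0.2134 = 0.2283
Lq = ρ²(1+C_s²)/(2(1−ρ)) = 0.05214·(1+1.204)/(2·0.7717)
= 0.05214·2.2040/1.5433 = 0.07446

Final: 0.07446


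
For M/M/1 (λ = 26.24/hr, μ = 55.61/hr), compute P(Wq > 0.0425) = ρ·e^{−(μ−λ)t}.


ρ = 26.24/55.61 = 0.4719
P(Wq > t) = ρ·e^{−(μ−λ)t} = 0.4719·e^{−1.2482}
= 0.4719·0.287014 = 0.135430

Final: 0.135430


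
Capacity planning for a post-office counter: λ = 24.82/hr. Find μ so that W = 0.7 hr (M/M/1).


W = 1/(μ−λ) ⇒ μ − λ = 1/W = 1/0.7 = 1.4286
μ = λ + 1/W = 24.82 + 1.4286 = 26.2486 per hr

Final: 26.2486 /hr


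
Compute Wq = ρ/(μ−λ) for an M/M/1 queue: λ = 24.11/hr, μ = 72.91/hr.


ρ = 24.11/72.91 = 0.3307
Wq = ρ/(μ−λ) = 0.3307/(72.91 − 24.11) = 0.3307/48.80 = 0.006776 hr

Final: 0.006776 hr


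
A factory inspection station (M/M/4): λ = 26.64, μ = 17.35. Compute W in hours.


a = 1.5354; ρ = 0.3839; P₀ = 0.213063
Lq = P₀·a^c·ρ/(c!(1−ρ)²) = 0.04989
Wq = Lq/λ = 0.04989/26.64 = 0.001873 hr
W = Wq + 1/μ = 0.001873 + 0.05764 = 0.05951 hr

Final: 0.05951 hr


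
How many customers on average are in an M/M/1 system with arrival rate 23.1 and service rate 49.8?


ρ = λ/μ = 23.1/49.8 = 0.4639
L = ρ/(1−ρ) = 0.4639/(1 − 0.4639) = 0.4639/0.5361 = 0.8652

Final: 0.8652


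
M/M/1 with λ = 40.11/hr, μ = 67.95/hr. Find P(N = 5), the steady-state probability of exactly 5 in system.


ρ = 40.11/67.95 = 0.5903
P_n = (1−ρ)·ρ^n = (1 − 0.5903)·0.5903^5 = 0.4097·0.071666 = 0.029363

Final: 0.029363


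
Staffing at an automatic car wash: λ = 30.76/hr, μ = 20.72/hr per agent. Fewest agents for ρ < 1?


Stability requires cμ > λ ⇔ c > λ/μ.
λ/μ = 30.76/20.72 = 1.4846
Minimum integer c = ⌊1.4846⌋ + 1 = 2
Check: 2·20.72 = 41.44 > 30.76, while 1·20.72 = 20.72 ≤ 30.76

Final: 2 servers


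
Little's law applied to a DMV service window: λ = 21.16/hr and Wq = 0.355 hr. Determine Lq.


Lq = λWq = 21.16·0.355 = 7.5118

Final: 7.5118


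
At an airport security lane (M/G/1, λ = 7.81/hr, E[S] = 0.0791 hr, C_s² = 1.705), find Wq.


ρ = λ·E[S] = 7.81·0.0791 = 0.6178
E[S²] = E[S]²(1+C_s²) = 0.0791²·(1+1.705) = 0.016925
Wq = λ·E[S²]/(2(1−ρ)) = 7.81·0.016925/(2·0.3822) = 0.17291 hr

Final: 0.17291 hr


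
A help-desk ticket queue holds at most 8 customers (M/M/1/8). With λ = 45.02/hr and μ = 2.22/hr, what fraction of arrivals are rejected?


ρ = λ/μ = 45.02/2.22 = 20.2793
P_K = (1−ρ)ρ^K/(1−ρ^(K+1)) = (-19.2793·28603562694.596397)/(1 − 580059636266.094482)
= -551456073571.498169/-580059636265.094482 = 0.950689

Final: 0.950689


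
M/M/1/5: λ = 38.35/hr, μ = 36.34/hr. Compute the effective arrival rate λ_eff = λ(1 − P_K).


ρ = 1.0553; P_K = (1−ρ)ρ^5/(1−ρ^6) = 0.189874
λ_eff = λ(1 − P_K) = 38.35·(1 − 0.189874) = 38.35·0.810126 = 31.0683 /hr

Final: 31.0683 /hr


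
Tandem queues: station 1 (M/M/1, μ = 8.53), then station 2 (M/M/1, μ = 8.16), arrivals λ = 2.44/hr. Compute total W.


Each node sees arrival rate λ = 2.44/hr (tandem ⇒ throughput preserved).
W₁ = 1/(μ₁−λ) = 1/(8.53−2.44) = 0.16420 hr
W₂ = 1/(μ₂−λ) = 1/(8.16−2.44) = 0.17483 hr
W_total = W₁ + W₂ = 0.16420 + 0.17483 = 0.33903 hr

Final: 0.33903 hr


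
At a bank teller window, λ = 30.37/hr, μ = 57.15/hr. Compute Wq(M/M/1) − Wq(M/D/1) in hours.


ρ = 30.37/57.15 = 0.5314
Wq(M/M/1) = ρ/(μ−λ) = 0.5314/26.78 = 0.01984 hr
Wq(M/D/1) = ρ/(2(μ−λ)) = 0.009922 hr
Savings = 0.01984 − 0.009922 = 0.009922 hr

Final: 0.009922 hr


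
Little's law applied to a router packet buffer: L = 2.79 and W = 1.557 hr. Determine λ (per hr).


λ = L/W = 2.79/1.557 = 1.7919 /hr

Final: 1.7919 /hr


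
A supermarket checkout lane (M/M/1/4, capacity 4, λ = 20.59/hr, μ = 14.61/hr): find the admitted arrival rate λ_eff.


ρ = 1.4093; P_K = (1−ρ)ρ^4/(1−ρ^5) = 0.354131
λ_eff = λ(1 − P_K) = 20.59·(1 − 0.354131) = 20.59·0.645869 = 13.2984 /hr

Final: 13.2984 /hr


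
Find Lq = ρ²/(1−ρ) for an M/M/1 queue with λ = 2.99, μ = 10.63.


ρ = 2.99/10.63 = 0.2813
Lq = ρ²/(1−ρ) = 0.07912/0.7187 = 0.1101

Final: 0.1101


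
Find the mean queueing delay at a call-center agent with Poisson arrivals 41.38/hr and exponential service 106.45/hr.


ρ = 41.38/106.45 = 0.3887
Wq = ρ/(μ−λ) = 0.3887/(106.45 − 41.38) = 0.3887/65.07 = 0.005974 hr

Final: 0.005974 hr


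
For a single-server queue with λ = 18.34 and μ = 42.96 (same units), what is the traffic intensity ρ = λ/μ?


ρ = λ/μ = 18.34/42.96 = 0.4269

Final: 0.4269


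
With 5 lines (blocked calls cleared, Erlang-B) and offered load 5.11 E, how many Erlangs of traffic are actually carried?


B(5,5.11) = 0.293729 (Erlang-B)
Carried load = a(1 − B) = 5.11·(1 − 0.293729) = 5.11·0.706271 = 3.6090 E

Final: 3.6090 Erlangs


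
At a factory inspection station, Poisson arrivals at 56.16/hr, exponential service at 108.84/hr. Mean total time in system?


W = 1/(μ−λ) = 1/(108.84 − 56.16) = 1/52.68 = 0.01898 hr

Final: 0.01898 hr


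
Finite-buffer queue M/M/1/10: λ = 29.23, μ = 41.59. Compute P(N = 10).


ρ = λ/μ = 29.23/41.59 = 0.7028
P_K = (1−ρ)ρ^K/(1−ρ^(K+1)) = (0.2972·0.029403)/(1 − 0.020665)
= 0.008738/0.979335 = 0.008923

Final: 0.008923


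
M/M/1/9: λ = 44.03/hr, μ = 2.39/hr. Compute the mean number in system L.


ρ = 44.03/2.39 = 18.4226
L = ρ[1 − (K+1)ρ^K + Kρ^(K+1)] / [(1−ρ)(1−ρ^(K+1))]
Numerator: 18.4226·(1 − 10·244431436792.267365 + 9·4503061155633.277344) = 701592001055735.375000
Denominator: (-17.4226)·(-4503061155632.277344) = 78455006912354.812500
L = 701592001055735.375000/78455006912354.812500 = 8.9426

Final: 8.9426


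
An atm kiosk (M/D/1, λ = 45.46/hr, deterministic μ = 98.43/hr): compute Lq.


ρ = 45.46/98.43 = 0.4619
M/D/1: Lq = ρ²/(2(1−ρ)) = 0.2133/(2·0.5381) = 0.19819

Final: 0.19819


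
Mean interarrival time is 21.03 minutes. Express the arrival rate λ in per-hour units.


λ = 1/(interarrival time) in consistent units.
1 hour = 60 min, so λ = 60/21.03 = 2.8531 per hour

Final: 2.8531 /hr


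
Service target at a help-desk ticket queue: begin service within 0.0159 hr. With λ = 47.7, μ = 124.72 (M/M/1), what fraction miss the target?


ρ = 47.7/124.72 = 0.3825
P(Wq > t) = ρ·e^{−(μ−λ)t} = 0.3825·e^{−1.2246}
= 0.3825·0.293870 = 0.112393

Final: 0.112393


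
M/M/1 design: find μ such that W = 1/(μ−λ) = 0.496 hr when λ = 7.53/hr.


W = 1/(μ−λ) ⇒ μ − λ = 1/W = 1/0.496 = 2.0161
μ = λ + 1/W = 7.53 + 2.0161 = 9.5461 per hr

Final: 9.5461 /hr


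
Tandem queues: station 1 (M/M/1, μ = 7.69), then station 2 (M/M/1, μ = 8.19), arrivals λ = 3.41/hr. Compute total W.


Each node sees arrival rate λ = 3.41/hr (tandem ⇒ throughput preserved).
W₁ = 1/(μ₁−λ) = 1/(7.69−3.41) = 0.23364 hr
W₂ = 1/(μ₂−λ) = 1/(8.19−3.41) = 0.20921 hr
W_total = W₁ + W₂ = 0.23364 + 0.20921 = 0.44285 hr

Final: 0.44285 hr


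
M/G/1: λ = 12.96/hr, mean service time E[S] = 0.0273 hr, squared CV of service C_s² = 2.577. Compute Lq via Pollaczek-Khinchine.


ρ = λ·E[S] = 12.96·0.0273 = 0.3538
Lq = ρ²(1+C_s²)/(2(1−ρ)) = 0.1252·(1+2.577)/(2·0.6462)
= 0.1252·3.5770/1.2924 = 0.34647

Final: 0.34647


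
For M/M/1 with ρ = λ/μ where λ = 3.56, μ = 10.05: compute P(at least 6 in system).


ρ = 3.56/10.05 = 0.3542
P(N ≥ n) = ρ^n = 0.3542^6 = 0.001976

Final: 0.001976


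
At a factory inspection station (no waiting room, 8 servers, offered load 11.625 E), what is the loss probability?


B(c,a) = (a^c/c!) / Σ_{k=0}^{c} a^k/k!
a^8/8! = 8272.240820
Σ terms (k=0..8): 1.00000 + 11.62500 + 67.57031 + 261.83496 + 760.95786 + 1769.22701 + 3427.87734 + 5692.72487 + 8272.24082 = 20265.058167
B = 8272.240820/20265.058167 = 0.408202

Final: 0.408202


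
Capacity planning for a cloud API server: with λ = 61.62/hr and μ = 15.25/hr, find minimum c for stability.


Stability requires cμ > λ ⇔ c > λ/μ.
λ/μ = 61.62/15.25 = 4.0407
Minimum integer c = ⌊4.0407⌋ + 1 = 5
Check: 5·15.25 = 76.25 > 61.62, while 4·15.25 = 61.00 ≤ 61.62

Final: 5 servers


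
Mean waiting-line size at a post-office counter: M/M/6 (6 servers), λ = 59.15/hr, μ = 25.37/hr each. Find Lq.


a = λ/μ = 2.3315; ρ = a/6 = 0.3886
P₀ = 0.096788
Lq = P₀·a^c·ρ / (c!·(1−ρ)²) = 0.096788·160.62224·0.3886/(720·0.37383)
= 0.02244

Final: 0.02244


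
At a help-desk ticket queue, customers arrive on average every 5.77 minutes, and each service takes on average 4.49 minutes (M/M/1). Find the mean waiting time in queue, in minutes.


λ = 60/5.77 = 10.3986 /hr
μ = 60/4.49 = 13.3630 /hr
ρ = λ/μ = 10.3986/13.3630 = 0.7782
Wq = ρ/(μ−λ) = 0.7782/(13.3630−10.3986) = 0.26250 hr
In minutes: 0.26250·60 = 15.750 min

Final: 15.750 min


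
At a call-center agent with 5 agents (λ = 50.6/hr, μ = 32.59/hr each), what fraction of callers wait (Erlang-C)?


a = λ/μ = 1.5526; ρ = a/5 = 0.3105
P₀ = 0.211286 (from M/M/c formula)
C(c,a) = [a^c/(c!(1−ρ))]·P₀ = [9.02258/(120·0.6895)]·0.211286
= 0.10905·0.211286 = 0.023041

Final: 0.023041


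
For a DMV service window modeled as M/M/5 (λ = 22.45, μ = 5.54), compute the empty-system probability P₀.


a = λ/μ = 22.45/5.54 = 4.0523; ρ = a/c = 0.8105
Σ_{k=0}^{4} a^k/k! (terms k=0..4) = 1.00000 + 4.05235 + 8.21076 + 11.09094 + 11.23609 = 35.59013
Tail: a^5/(5!(1−ρ)) = 1092.78042/(120·0.1895) = 48.04765
P₀ = 1/(35.59013 + 48.04765) = 1/83.63778 = 0.011956

Final: 0.011956


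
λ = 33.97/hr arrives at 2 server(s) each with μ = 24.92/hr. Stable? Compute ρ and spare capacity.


Total capacity cμ = 2·24.92 = 49.84/hr
ρ = λ/(cμ) = 33.97/49.84 = 0.6816
Stable ⇔ ρ < 1: YES
Spare capacity = cμ − λ = 49.84 − 33.97 = 15.87/hr

Final: ρ = 0.6816; stable; margin = 15.87/hr


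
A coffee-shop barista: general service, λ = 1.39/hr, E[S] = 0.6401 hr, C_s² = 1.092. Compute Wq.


ρ = λ·E[S] = 1.39·0.6401 = 0.8897
E[S²] = E[S]²(1+C_s²) = 0.6401²·(1+1.092) = 0.857151
Wq = λ·E[S²]/(2(1−ρ)) = 1.39·0.857151/(2·0.1103) = 5.40282 hr

Final: 5.40282 hr


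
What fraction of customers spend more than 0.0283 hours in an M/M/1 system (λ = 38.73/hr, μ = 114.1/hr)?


W ~ Exponential(μ−λ) for M/M/1.
μ − λ = 114.1 − 38.73 = 75.3700
P(W > t) = e^{−(μ−λ)t} = e^{−2.1330} = 0.118485

Final: 0.118485


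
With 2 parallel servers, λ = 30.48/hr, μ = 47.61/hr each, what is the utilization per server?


ρ = λ/(cμ) = 30.48/(2·47.61) = 30.48/95.22 = 0.3201

Final: 0.3201


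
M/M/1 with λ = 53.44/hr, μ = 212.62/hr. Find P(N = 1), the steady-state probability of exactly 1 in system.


ρ = 53.44/212.62 = 0.2513
P_n = (1−ρ)·ρ^n = (1 − 0.2513)·0.2513^1 = 0.7487·0.251340 = 0.188168

Final: 0.188168


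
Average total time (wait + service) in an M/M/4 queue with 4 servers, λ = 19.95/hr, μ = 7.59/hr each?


a = 2.6285; ρ = 0.6571; P₀ = 0.062855
Lq = P₀·a^c·ρ/(c!(1−ρ)²) = 0.69868
Wq = Lq/λ = 0.69868/19.95 = 0.03502 hr
W = Wq + 1/μ = 0.03502 + 0.13175 = 0.16677 hr

Final: 0.16677 hr
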